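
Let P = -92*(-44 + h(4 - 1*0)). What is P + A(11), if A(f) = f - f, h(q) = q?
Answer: 3680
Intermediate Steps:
P = 3680 (P = -92*(-44 + (4 - 1*0)) = -92*(-44 + (4 + 0)) = -92*(-44 + 4) = -92*(-40) = 3680)
A(f) = 0
P + A(11) = 3680 + 0 = 3680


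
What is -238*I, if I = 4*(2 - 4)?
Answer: 1904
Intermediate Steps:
I = -8 (I = 4*(-2) = -8)
-238*I = -238*(-8) = 1904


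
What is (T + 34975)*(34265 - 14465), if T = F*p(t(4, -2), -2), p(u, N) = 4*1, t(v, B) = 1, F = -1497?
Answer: 573942600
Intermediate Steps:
p(u, N) = 4
T = -5988 (T = -1497*4 = -5988)
(T + 34975)*(34265 - 14465) = (-5988 + 34975)*(34265 - 14465) = 28987*19800 = 573942600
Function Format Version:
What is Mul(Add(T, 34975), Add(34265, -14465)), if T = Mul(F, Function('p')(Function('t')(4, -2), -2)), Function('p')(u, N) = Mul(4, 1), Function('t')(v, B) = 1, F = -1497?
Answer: 573942600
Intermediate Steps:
Function('p')(u, N) = 4
T = -5988 (T = Mul(-1497, 4) = -5988)
Mul(Add(T, 34975), Add(34265, -14465)) = Mul(Add(-5988, 34975), Add(34265, -14465)) = Mul(28987, 19800) = 573942600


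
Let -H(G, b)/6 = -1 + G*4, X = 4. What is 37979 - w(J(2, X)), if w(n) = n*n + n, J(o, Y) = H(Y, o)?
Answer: 29969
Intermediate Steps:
H(G, b) = 6 - 24*G (H(G, b) = -6*(-1 + G*4) = -6*(-1 + 4*G) = 6 - 24*G)
J(o, Y) = 6 - 24*Y
w(n) = n + n² (w(n) = n² + n = n + n²)
37979 - w(J(2, X)) = 37979 - (6 - 24*4)*(1 + (6 - 24*4)) = 37979 - (6 - 96)*(1 + (6 - 96)) = 37979 - (-90)*(1 - 90) = 37979 - (-90)*(-89) = 37979 - 1*8010 = 37979 - 8010 = 29969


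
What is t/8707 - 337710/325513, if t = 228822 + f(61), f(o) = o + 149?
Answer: 71612452446/2834241691 ≈ 25.267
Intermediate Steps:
f(o) = 149 + o
t = 229032 (t = 228822 + (149 + 61) = 228822 + 210 = 229032)
t/8707 - 337710/325513 = 229032/8707 - 337710/325513 = 71612452446/2834241691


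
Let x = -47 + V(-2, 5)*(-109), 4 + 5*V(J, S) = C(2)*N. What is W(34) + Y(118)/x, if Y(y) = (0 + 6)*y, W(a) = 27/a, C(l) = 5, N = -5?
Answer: 99681/49742 ≈ 2.0040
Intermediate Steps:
V(J, S) = -29/5 (V(J, S) = -⅘ + (5*(-5))/5 = -⅘ + (⅕)*(-25) = -⅘ - 5 = -29/5)
Y(y) = 6*y
x = 2926/5 (x = -47 - 29/5*(-109) = -47 + 3161/5 = 2926/5 ≈ 585.20)
W(34) + Y(118)/x = 27/34 + (6*118)/(2926/5) = 27*(1/34) + 708*(5/2926) = 27/34 + 1770/1463 = 99681/49742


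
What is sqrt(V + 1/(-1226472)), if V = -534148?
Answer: I*sqrt(200870837807941626)/613236 ≈ 730.85*I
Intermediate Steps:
sqrt(V + 1/(-1226472)) = sqrt(-534148 + 1/(-1226472)) = sqrt(-534148 - 1/1226472) = sqrt(-655117565857/1226472) = I*sqrt(200870837807941626)/613236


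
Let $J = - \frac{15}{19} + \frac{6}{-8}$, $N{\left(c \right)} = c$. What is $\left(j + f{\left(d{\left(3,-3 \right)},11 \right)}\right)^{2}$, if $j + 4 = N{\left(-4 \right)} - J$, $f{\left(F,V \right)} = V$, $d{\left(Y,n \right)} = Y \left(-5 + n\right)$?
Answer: $\frac{119025}{5776} \approx 20.607$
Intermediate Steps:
$J = - \frac{117}{76}$ ($J = \left(-15\right) \frac{1}{19} + 6 \left(- \frac{1}{8}\right) = - \frac{15}{19} - \frac{3}{4} = - \frac{117}{76} \approx -1.5395$)
$j = - \frac{491}{76}$ ($j = -4 - \frac{187}{76} = - \frac{491}{76} \approx -6.4605$)
$\left(j + f{\left(d{\left(3,-3 \right)},11 \right)}\right)^{2} = \left(- \frac{491}{76} + 11\right)^{2} = \left(\frac{345}{76}\right)^{2} = \frac{119025}{5776}$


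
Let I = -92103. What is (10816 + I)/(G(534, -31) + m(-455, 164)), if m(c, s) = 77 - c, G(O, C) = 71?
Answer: -81287/603 ≈ -134.80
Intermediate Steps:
(10816 + I)/(G(534, -31) + m(-455, 164)) = (10816 - 92103)/(71 + (77 - 1*(-455))) = -81287/(71 + (77 + 455)) = -81287/(71 + 532) = -81287/603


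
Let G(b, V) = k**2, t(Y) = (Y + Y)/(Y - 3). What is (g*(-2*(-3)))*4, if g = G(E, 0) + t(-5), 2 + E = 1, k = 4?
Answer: 414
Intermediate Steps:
t(Y) = 2*Y/(-3 + Y) (t(Y) = (2*Y)/(-3 + Y) = 2*Y/(-3 + Y))
E = -1 (E = -2 + 1 = -1)
G(b, V) = 16 (G(b, V) = 4**2 = 16)
g = 69/4 (g = 16 + 2*(-5)/(-3 - 5) = 16 + 2*(-5)/(-8) = 16 + 2*(-5)*(-1/8) = 16 + 5/4 = 69/4 ≈ 17.250)
(g*(-2*(-3)))*4 = (69*(-2*(-3))/4)*4 = ((69/4)*6)*4 = (207/2)*4 = 414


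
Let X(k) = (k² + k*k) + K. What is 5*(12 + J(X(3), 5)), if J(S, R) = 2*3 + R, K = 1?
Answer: 115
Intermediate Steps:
X(k) = 1 + 2*k² (X(k) = (k² + k*k) + 1 = (k² + k²) + 1 = 2*k² + 1 = 1 + 2*k²)
J(S, R) = 6 + R
5*(12 + J(X(3), 5)) = 5*(12 + (6 + 5)) = 5*(12 + 11) = 5*23 = 115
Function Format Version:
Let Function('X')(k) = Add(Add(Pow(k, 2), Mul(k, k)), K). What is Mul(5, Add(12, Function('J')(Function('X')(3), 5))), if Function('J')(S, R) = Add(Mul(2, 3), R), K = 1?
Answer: 115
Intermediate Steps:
Function('X')(k) = Add(1, Mul(2, Pow(k, 2))) (Function('X')(k) = Add(Add(Pow(k, 2), Mul(k, k)), 1) = Add(Add(Pow(k, 2), Pow(k, 2)), 1) = Add(Mul(2, Pow(k, 2)), 1) = Add(1, Mul(2, Pow(k, 2))))
Function('J')(S, R) = Add(6, R)
Mul(5, Add(12, Function('J')(Function('X')(3), 5))) = Mul(5, Add(12, Add(6, 5))) = Mul(5, Add(12, 11)) = Mul(5, 23) = 115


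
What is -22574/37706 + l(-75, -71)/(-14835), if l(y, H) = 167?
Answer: -170591096/279684255 ≈ -0.60994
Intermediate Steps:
-22574/37706 + l(-75, -71)/(-14835) = -22574/37706 + 167/(-14835) = -22574*1/37706 + 167*(-1/14835) = -11287/18853 - 167/14835 = -170591096/279684255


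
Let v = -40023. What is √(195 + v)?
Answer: 2*I*√9957 ≈ 199.57*I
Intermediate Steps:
√(195 + v) = √(195 - 40023) = √(-39828) = 2*I*√9957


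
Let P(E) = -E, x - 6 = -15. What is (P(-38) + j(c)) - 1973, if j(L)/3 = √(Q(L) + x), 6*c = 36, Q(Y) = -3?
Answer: -1935 + 6*I*√3 ≈ -1935.0 + 10.392*I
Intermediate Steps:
x = -9 (x = 6 - 15 = -9)
c = 6 (c = (⅙)*36 = 6)
j(L) = 6*I*√3 (j(L) = 3*√(-3 - 9) = 3*√(-12) = 3*(2*I*√3) = 6*I*√3)
(P(-38) + j(c)) - 1973 = (-1*(-38) + 6*I*√3) - 1973 = (38 + 6*I*√3) - 1973 = -1935 + 6*I*√3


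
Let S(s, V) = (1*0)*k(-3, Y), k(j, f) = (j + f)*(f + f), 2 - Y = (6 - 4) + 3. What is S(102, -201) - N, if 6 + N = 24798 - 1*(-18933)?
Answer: -43725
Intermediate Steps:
Y = -3 (Y = 2 - ((6 - 4) + 3) = 2 - (2 + 3) = 2 - 1*5 = 2 - 5 = -3)
k(j, f) = 2*f*(f + j) (k(j, f) = (f + j)*(2*f) = 2*f*(f + j))
S(s, V) = 0 (S(s, V) = (1*0)*(2*(-3)*(-3 - 3)) = 0*(2*(-3)*(-6)) = 0*36 = 0)
N = 43725 (N = -6 + (24798 - 1*(-18933)) = -6 + (24798 + 18933) = -6 + 43731 = 43725)
S(102, -201) - N = 0 - 1*43725 = 0 - 43725 = -43725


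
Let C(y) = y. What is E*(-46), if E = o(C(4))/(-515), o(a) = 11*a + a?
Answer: 2208/515 ≈ 4.2874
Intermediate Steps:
o(a) = 12*a
E = -48/515 (E = (12*4)/(-515) = 48*(-1/515) = -48/515 ≈ -0.093204)
E*(-46) = -48/515*(-46) = 2208/515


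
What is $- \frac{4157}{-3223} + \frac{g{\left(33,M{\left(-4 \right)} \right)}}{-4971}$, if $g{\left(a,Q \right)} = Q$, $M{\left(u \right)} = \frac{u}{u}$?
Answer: $\frac{20661224}{16021533} \approx 1.2896$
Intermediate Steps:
$M{\left(u \right)} = 1$
$- \frac{4157}{-3223} + \frac{g{\left(33,M{\left(-4 \right)} \right)}}{-4971} = - \frac{4157}{-3223} + 1 \frac{1}{-4971} = \left(-4157\right) \left(- \frac{1}{3223}\right) + 1 \left(- \frac{1}{4971}\right) = \frac{4157}{3223} - \frac{1}{4971} = \frac{20661224}{16021533}$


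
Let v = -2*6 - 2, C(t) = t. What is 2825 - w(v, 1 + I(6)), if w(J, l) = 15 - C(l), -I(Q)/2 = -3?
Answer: 2817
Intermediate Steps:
I(Q) = 6 (I(Q) = -2*(-3) = 6)
v = -14 (v = -12 - 2 = -14)
w(J, l) = 15 - l
2825 - w(v, 1 + I(6)) = 2825 - (15 - (1 + 6)) = 2825 - (15 - 1*7) = 2825 - (15 - 7) = 2825 - 1*8 = 2825 - 8 = 2817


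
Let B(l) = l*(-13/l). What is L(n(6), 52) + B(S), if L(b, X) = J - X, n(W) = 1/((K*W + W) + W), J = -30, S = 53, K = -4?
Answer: -95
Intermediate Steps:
n(W) = -1/(2*W) (n(W) = 1/((-4*W + W) + W) = 1/(-3*W + W) = 1/(-2*W) = -1/(2*W))
B(l) = -13
L(b, X) = -30 - X
L(n(6), 52) + B(S) = (-30 - 1*52) - 13 = (-30 - 52) - 13 = -82 - 13 = -95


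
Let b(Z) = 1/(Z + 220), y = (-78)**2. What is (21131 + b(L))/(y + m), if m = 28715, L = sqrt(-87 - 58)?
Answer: 205160923/337863491 - I*sqrt(145)/1689317455 ≈ 0.60723 - 7.1281e-9*I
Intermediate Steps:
y = 6084
L = I*sqrt(145) (L = sqrt(-145) = I*sqrt(145) ≈ 12.042*I)
b(Z) = 1/(220 + Z)
(21131 + b(L))/(y + m) = (21131 + 1/(220 + I*sqrt(145)))/(6084 + 28715) = (21131 + 1/(220 + I*sqrt(145)))/34799 = (21131 + 1/(220 + I*sqrt(145)))*(1/34799) = 1243/2047 + 1/(34799*(220 + I*sqrt(145)))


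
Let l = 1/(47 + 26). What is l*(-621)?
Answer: -621/73 ≈ -8.5069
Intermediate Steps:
l = 1/73 ≈ 0.013699
l*(-621) = (1/73)*(-621) = -621/73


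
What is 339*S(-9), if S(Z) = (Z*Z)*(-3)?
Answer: -82377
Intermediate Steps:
S(Z) = -3*Z² (S(Z) = Z²*(-3) = -3*Z²)
339*S(-9) = 339*(-3*(-9)²) = 339*(-3*81) = 339*(-243) = -82377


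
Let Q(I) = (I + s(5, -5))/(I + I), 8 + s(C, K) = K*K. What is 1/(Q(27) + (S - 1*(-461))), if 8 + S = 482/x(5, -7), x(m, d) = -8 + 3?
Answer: 135/48251 ≈ 0.0027979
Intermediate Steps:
s(C, K) = -8 + K**2 (s(C, K) = -8 + K*K = -8 + K**2)
x(m, d) = -5
S = -522/5 (S = -8 + 482/(-5) = -8 + 482*(-1/5) = -8 - 482/5 = -522/5 ≈ -104.40)
Q(I) = (17 + I)/(2*I) (Q(I) = (I + (-8 + (-5)**2))/(I + I) = (I + (-8 + 25))/((2*I)) = (I + 17)*(1/(2*I)) = (17 + I)*(1/(2*I)) = (17 + I)/(2*I))
1/(Q(27) + (S - 1*(-461))) = 1/((1/2)*(17 + 27)/27 + (-522/5 - 1*(-461))) = 1/((1/2)*(1/27)*44 + (-522/5 + 461)) = 1/(22/27 + 1783/5) = 1/(48251/135) = 135/48251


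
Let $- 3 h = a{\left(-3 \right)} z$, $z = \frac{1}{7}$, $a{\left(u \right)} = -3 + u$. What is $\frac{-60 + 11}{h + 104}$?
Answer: $- \frac{343}{730} \approx -0.46986$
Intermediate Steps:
$z = \frac{1}{7} \approx 0.14286$
$h = \frac{2}{7}$ ($h = - \frac{\left(-3 - 3\right) \frac{1}{7}}{3} = - \frac{\left(-6\right) \frac{1}{7}}{3} = \left(- \frac{1}{3}\right) \left(- \frac{6}{7}\right) = \frac{2}{7} \approx 0.28571$)
$\frac{-60 + 11}{h + 104} = \frac{-60 + 11}{\frac{2}{7} + 104} = \frac{1}{\frac{730}{7}} \left(-49\right) = \frac{7}{730} \left(-49\right) = - \frac{343}{730}$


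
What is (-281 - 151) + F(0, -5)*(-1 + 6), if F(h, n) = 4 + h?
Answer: -412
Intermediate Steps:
(-281 - 151) + F(0, -5)*(-1 + 6) = (-281 - 151) + (4 + 0)*(-1 + 6) = -432 + 4*5 = -432 + 20 = -412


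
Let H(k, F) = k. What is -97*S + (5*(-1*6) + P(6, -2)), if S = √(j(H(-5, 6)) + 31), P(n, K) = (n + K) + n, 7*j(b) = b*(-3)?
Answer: -20 - 194*√406/7 ≈ -578.43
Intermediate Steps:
j(b) = -3*b/7 (j(b) = (b*(-3))/7 = (-3*b)/7 = -3*b/7)
P(n, K) = K + 2*n (P(n, K) = (K + n) + n = K + 2*n)
S = 2*√406/7 (S = √(-3/7*(-5) + 31) = √(15/7 + 31) = √(232/7) = 2*√406/7 ≈ 5.7570)
-97*S + (5*(-1*6) + P(6, -2)) = -194*√406/7 + (5*(-1*6) + (-2 + 2*6)) = -194*√406/7 + (5*(-6) + (-2 + 12)) = -194*√406/7 + (-30 + 10) = -194*√406/7 - 20 = -20 - 194*√406/7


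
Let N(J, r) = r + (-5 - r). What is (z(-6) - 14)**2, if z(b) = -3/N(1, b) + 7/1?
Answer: 1024/25 ≈ 40.960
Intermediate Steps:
N(J, r) = -5
z(b) = 38/5 (z(b) = -3/(-5) + 7/1 = -3*(-1/5) + 7*1 = 3/5 + 7 = 38/5)
(z(-6) - 14)**2 = (38/5 - 14)**2 = (-32/5)**2 = 1024/25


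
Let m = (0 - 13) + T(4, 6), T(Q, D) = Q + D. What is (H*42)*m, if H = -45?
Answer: 5670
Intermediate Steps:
T(Q, D) = D + Q
m = -3 (m = (0 - 13) + (6 + 4) = -13 + 10 = -3)
(H*42)*m = -45*42*(-3) = -1890*(-3) = 5670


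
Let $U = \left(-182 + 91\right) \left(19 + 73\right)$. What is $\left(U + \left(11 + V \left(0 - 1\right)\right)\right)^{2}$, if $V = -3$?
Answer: $69856164$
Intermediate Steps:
$U = -8372$ ($U = \left(-91\right) 92 = -8372$)
$\left(U + \left(11 + V \left(0 - 1\right)\right)\right)^{2} = \left(-8372 + \left(11 - 3 \left(0 - 1\right)\right)\right)^{2} = \left(-8372 + \left(11 - -3\right)\right)^{2} = \left(-8372 + \left(11 + 3\right)\right)^{2} = \left(-8372 + 14\right)^{2} = \left(-8358\right)^{2} = 69856164$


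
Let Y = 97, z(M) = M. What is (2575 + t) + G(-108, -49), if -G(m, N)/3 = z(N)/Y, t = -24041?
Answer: -2082055/97 ≈ -21465.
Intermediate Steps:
G(m, N) = -3*N/97
(2575 + t) + G(-108, -49) = (2575 - 24041) - 3/97*(-49) = -21466 + 147/97 = -2082055/97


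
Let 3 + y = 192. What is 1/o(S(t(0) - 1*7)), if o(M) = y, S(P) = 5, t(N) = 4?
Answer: 1/189 ≈ 0.0052910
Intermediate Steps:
y = 189 (y = -3 + 192 = 189)
o(M) = 189
1/o(S(t(0) - 1*7)) = 1/189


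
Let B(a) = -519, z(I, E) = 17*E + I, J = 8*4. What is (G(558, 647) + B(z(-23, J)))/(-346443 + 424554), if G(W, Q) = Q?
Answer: 128/78111 ≈ 0.0016387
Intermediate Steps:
J = 32
z(I, E) = I + 17*E
(G(558, 647) + B(z(-23, J)))/(-346443 + 424554) = (647 - 519)/(-346443 + 424554) = 128/78111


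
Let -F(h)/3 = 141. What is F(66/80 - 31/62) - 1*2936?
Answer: -3359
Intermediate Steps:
F(h) = -423 (F(h) = -3*141 = -423)
F(66/80 - 31/62) - 1*2936 = -423 - 1*2936 = -423 - 2936 = -3359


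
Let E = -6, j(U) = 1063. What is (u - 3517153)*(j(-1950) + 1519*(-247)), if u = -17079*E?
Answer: 1277533854270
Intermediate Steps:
u = 102474 (u = -17079*(-6) = 102474)
(u - 3517153)*(j(-1950) + 1519*(-247)) = (102474 - 3517153)*(1063 + 1519*(-247)) = -3414679*(1063 - 375193) = -3414679*(-374130) = 1277533854270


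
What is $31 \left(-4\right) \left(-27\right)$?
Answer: $3348$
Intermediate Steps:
$31 \left(-4\right) \left(-27\right) = \left(-124\right) \left(-27\right) = 3348$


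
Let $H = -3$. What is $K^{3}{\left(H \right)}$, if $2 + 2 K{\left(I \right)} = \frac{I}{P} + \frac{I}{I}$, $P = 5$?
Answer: $- \frac{64}{125} \approx -0.512$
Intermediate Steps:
$K{\left(I \right)} = - \frac{1}{2} + \frac{I}{10}$ ($K{\left(I \right)} = -1 + \frac{\frac{I}{5} + \frac{I}{I}}{2} = -1 + \frac{I \frac{1}{5} + 1}{2} = -1 + \frac{\frac{I}{5} + 1}{2} = -1 + \frac{1 + \frac{I}{5}}{2} = -1 + \left(\frac{1}{2} + \frac{I}{10}\right) = - \frac{1}{2} + \frac{I}{10}$)
$K^{3}{\left(H \right)} = \left(- \frac{1}{2} + \frac{1}{10} \left(-3\right)\right)^{3} = \left(- \frac{1}{2} - \frac{3}{10}\right)^{3} = \left(- \frac{4}{5}\right)^{3} = - \frac{64}{125}$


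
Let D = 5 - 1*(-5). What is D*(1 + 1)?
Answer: 20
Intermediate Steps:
D = 10 (D = 5 + 5 = 10)
D*(1 + 1) = 10*(1 + 1) = 10*2 = 20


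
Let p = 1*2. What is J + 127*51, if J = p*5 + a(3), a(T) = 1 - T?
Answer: 6485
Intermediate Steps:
p = 2
J = 8 (J = 2*5 + (1 - 1*3) = 10 + (1 - 3) = 10 - 2 = 8)
J + 127*51 = 8 + 127*51 = 8 + 6477 = 6485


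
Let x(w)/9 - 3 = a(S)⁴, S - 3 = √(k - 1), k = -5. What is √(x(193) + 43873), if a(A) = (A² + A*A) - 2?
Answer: 2*√(1504543 - 366336*I*√6) ≈ 2552.0 - 703.24*I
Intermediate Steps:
S = 3 + I*√6 (S = 3 + √(-5 - 1) = 3 + √(-6) = 3 + I*√6 ≈ 3.0 + 2.4495*I)
a(A) = -2 + 2*A² (a(A) = (A² + A²) - 2 = 2*A² - 2 = -2 + 2*A²)
x(w) = 27 + 9*(-2 + 2*(3 + I*√6)²)⁴
√(x(193) + 43873) = √((5974299 - 1465344*I*√6) + 43873) = √(6018172 - 1465344*I*√6)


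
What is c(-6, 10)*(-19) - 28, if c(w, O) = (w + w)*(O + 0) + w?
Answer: 2366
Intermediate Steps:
c(w, O) = w + 2*O*w (c(w, O) = (2*w)*O + w = 2*O*w + w = w + 2*O*w)
c(-6, 10)*(-19) - 28 = -6*(1 + 2*10)*(-19) - 28 = -6*(1 + 20)*(-19) - 28 = -6*21*(-19) - 28 = -126*(-19) - 28 = 2394 - 28 = 2366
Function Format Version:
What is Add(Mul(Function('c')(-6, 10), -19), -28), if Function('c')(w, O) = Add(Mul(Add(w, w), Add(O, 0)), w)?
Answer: 2366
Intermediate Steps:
Function('c')(w, O) = Add(w, Mul(2, O, w)) (Function('c')(w, O) = Add(Mul(Mul(2, w), O), w) = Add(Mul(2, O, w), w) = Add(w, Mul(2, O, w)))
Add(Mul(Function('c')(-6, 10), -19), -28) = Add(Mul(Mul(-6, Add(1, Mul(2, 10))), -19), -28) = Add(Mul(Mul(-6, Add(1, 20)), -19), -28) = Add(Mul(Mul(-6, 21), -19), -28) = Add(Mul(-126, -19), -28) = Add(2394, -28) = 2366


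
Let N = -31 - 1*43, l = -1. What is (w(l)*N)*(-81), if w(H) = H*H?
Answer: 5994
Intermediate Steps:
N = -74 (N = -31 - 43 = -74)
w(H) = H**2
(w(l)*N)*(-81) = ((-1)**2*(-74))*(-81) = (1*(-74))*(-81) = -74*(-81) = 5994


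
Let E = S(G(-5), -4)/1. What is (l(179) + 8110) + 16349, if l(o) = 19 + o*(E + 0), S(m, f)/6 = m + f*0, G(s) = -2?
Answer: 22330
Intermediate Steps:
S(m, f) = 6*m (S(m, f) = 6*(m + f*0) = 6*(m + 0) = 6*m)
E = -12 (E = (6*(-2))/1 = -12*1 = -12)
l(o) = 19 - 12*o (l(o) = 19 + o*(-12 + 0) = 19 + o*(-12) = 19 - 12*o)
(l(179) + 8110) + 16349 = ((19 - 12*179) + 8110) + 16349 = ((19 - 2148) + 8110) + 16349 = (-2129 + 8110) + 16349 = 5981 + 16349 = 22330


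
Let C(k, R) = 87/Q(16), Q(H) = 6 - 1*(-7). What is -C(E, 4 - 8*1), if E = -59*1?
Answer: -87/13 ≈ -6.6923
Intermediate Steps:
Q(H) = 13 (Q(H) = 6 + 7 = 13)
E = -59
C(k, R) = 87/13
-C(E, 4 - 8*1) = -1*87/13 = -87/13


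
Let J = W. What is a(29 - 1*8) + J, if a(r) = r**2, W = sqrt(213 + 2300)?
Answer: 441 + sqrt(2513) ≈ 491.13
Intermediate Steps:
W = sqrt(2513) ≈ 50.130
J = sqrt(2513) ≈ 50.130
a(29 - 1*8) + J = (29 - 1*8)**2 + sqrt(2513) = (29 - 8)**2 + sqrt(2513) = 21**2 + sqrt(2513) = 441 + sqrt(2513)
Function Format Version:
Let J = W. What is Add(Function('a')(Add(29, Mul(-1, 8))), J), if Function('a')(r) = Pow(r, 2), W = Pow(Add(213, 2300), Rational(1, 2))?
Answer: Add(441, Pow(2513, Rational(1, 2))) ≈ 491.13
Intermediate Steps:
W = Pow(2513, Rational(1, 2)) ≈ 50.130
J = Pow(2513, Rational(1, 2)) ≈ 50.130
Add(Function('a')(Add(29, Mul(-1, 8))), J) = Add(Pow(Add(29, Mul(-1, 8)), 2), Pow(2513, Rational(1, 2))) = Add(Pow(Add(29, -8), 2), Pow(2513, Rational(1, 2))) = Add(Pow(21, 2), Pow(2513, Rational(1, 2))) = Add(441, Pow(2513, Rational(1, 2)))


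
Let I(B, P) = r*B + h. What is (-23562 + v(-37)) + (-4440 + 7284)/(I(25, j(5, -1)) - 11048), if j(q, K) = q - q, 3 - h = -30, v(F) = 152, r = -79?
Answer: -50683124/2165 ≈ -23410.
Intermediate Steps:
h = 33 (h = 3 - 1*(-30) = 3 + 30 = 33)
j(q, K) = 0
I(B, P) = 33 - 79*B (I(B, P) = -79*B + 33 = 33 - 79*B)
(-23562 + v(-37)) + (-4440 + 7284)/(I(25, j(5, -1)) - 11048) = (-23562 + 152) + (-4440 + 7284)/((33 - 79*25) - 11048) = -23410 + 2844/((33 - 1975) - 11048) = -23410 + 2844/(-1942 - 11048) = -23410 + 2844/(-12990) = -23410 + 2844*(-1/12990) = -23410 - 474/2165 = -50683124/2165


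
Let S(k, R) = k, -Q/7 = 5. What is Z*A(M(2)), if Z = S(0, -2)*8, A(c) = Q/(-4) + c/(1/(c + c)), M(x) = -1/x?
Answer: 0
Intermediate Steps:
Q = -35 (Q = -7*5 = -35)
A(c) = 35/4 + 2*c**2 (A(c) = -35/(-4) + c/(1/(c + c)) = -35*(-1/4) + c/(1/(2*c)) = 35/4 + c/((1/(2*c))) = 35/4 + c*(2*c) = 35/4 + 2*c**2)
Z = 0 (Z = 0*8 = 0)
Z*A(M(2)) = 0*(35/4 + 2*(-1/2)**2) = 0*(35/4 + 2*(1/4)) = 0*(35/4 + 1/2) = 0*(37/4) = 0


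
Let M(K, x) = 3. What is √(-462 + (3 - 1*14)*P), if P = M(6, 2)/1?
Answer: 3*I*√55 ≈ 22.249*I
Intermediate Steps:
P = 3 (P = 3/1 = 3*1 = 3)
√(-462 + (3 - 1*14)*P) = √(-462 + (3 - 1*14)*3) = √(-462 + (3 - 14)*3) = √(-462 - 11*3) = √(-462 - 33) = √(-495) = 3*I*√55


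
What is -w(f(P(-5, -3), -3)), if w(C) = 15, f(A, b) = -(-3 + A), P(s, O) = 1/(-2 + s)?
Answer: -15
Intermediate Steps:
f(A, b) = 3 - A
-w(f(P(-5, -3), -3)) = -1*15 = -15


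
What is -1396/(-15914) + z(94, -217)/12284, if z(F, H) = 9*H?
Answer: -6965789/97743788 ≈ -0.071266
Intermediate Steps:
-1396/(-15914) + z(94, -217)/12284 = -1396/(-15914) + (9*(-217))/12284 = -1396*(-1/15914) - 1953*1/12284 = 698/7957 - 1953/12284 = -6965789/97743788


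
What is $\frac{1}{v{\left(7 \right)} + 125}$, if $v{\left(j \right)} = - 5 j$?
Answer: $\frac{1}{90} \approx 0.011111$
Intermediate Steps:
$\frac{1}{v{\left(7 \right)} + 125} = \frac{1}{\left(-5\right) 7 + 125} = \frac{1}{-35 + 125} = \frac{1}{90}$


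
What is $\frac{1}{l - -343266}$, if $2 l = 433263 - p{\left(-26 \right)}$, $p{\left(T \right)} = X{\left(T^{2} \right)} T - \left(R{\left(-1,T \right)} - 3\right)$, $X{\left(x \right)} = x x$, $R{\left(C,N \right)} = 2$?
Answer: $\frac{1}{6500585} \approx 1.5383 \cdot 10^{-7}$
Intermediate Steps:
$X{\left(x \right)} = x^{2}$
$p{\left(T \right)} = 1 + T^{5}$ ($p{\left(T \right)} = \left(T^{2}\right)^{2} T - \left(2 - 3\right) = T^{4} T - -1 = T^{5} + 1 = 1 + T^{5}$)
$l = 6157319$ ($l = \frac{433263 - \left(1 + \left(-26\right)^{5}\right)}{2} = \frac{433263 - \left(1 - 11881376\right)}{2} = \frac{433263 - -11881375}{2} = \frac{433263 + 11881375}{2} = \frac{1}{2} \cdot 12314638 = 6157319$)
$\frac{1}{l - -343266} = \frac{1}{6157319 - -343266} = \frac{1}{6157319 + \left(-117758 + 461024\right)} = \frac{1}{6157319 + 343266} = \frac{1}{6500585}$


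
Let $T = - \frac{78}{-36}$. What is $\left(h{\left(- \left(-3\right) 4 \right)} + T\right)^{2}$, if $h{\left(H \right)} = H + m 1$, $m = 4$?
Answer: $\frac{11881}{36} \approx 330.03$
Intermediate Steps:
$T = \frac{13}{6}$ ($T = \left(-78\right) \left(- \frac{1}{36}\right) = \frac{13}{6} \approx 2.1667$)
$h{\left(H \right)} = 4 + H$ ($h{\left(H \right)} = H + 4 \cdot 1 = H + 4 = 4 + H$)
$\left(h{\left(- \left(-3\right) 4 \right)} + T\right)^{2} = \left(\left(4 - \left(-3\right) 4\right) + \frac{13}{6}\right)^{2} = \left(\left(4 - -12\right) + \frac{13}{6}\right)^{2} = \left(\left(4 + 12\right) + \frac{13}{6}\right)^{2} = \left(16 + \frac{13}{6}\right)^{2} = \left(\frac{109}{6}\right)^{2} = \frac{11881}{36}$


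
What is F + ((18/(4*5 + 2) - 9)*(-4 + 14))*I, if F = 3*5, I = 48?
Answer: -43035/11 ≈ -3912.3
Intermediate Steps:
F = 15
F + ((18/(4*5 + 2) - 9)*(-4 + 14))*I = 15 + ((18/(4*5 + 2) - 9)*(-4 + 14))*48 = 15 + ((18/(20 + 2) - 9)*10)*48 = 15 + ((18/22 - 9)*10)*48 = 15 + ((18*(1/22) - 9)*10)*48 = 15 + ((9/11 - 9)*10)*48 = 15 - 90/11*10*48 = 15 - 900/11*48 = 15 - 43200/11 = -43035/11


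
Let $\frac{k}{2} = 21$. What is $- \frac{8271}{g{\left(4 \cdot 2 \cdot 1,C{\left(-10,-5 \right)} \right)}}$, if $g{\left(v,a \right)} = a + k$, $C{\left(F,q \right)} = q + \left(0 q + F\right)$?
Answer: $- \frac{919}{3} \approx -306.33$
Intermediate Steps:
$k = 42$ ($k = 2 \cdot 21 = 42$)
$C{\left(F,q \right)} = F + q$ ($C{\left(F,q \right)} = q + \left(0 + F\right) = q + F = F + q$)
$g{\left(v,a \right)} = 42 + a$ ($g{\left(v,a \right)} = a + 42 = 42 + a$)
$- \frac{8271}{g{\left(4 \cdot 2 \cdot 1,C{\left(-10,-5 \right)} \right)}} = - \frac{8271}{42 - 15} = - \frac{8271}{27} = \left(-8271\right) \frac{1}{27} = - \frac{919}{3}$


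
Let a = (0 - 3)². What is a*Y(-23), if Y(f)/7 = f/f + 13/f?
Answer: 630/23 ≈ 27.391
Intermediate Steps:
Y(f) = 7 + 91/f (Y(f) = 7*(f/f + 13/f) = 7*(1 + 13/f) = 7 + 91/f)
a = 9 (a = (-3)² = 9)
a*Y(-23) = 9*(7 + 91/(-23)) = 9*(7 + 91*(-1/23)) = 9*(7 - 91/23) = 9*(70/23) = 630/23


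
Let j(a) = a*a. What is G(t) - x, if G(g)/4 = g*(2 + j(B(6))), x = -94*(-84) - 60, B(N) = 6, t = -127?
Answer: -27140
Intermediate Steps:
j(a) = a²
x = 7836 (x = 7896 - 60 = 7836)
G(g) = 152*g (G(g) = 4*(g*(2 + 6²)) = 4*(g*(2 + 36)) = 4*(g*38) = 4*(38*g) = 152*g)
G(t) - x = 152*(-127) - 1*7836 = -19304 - 7836 = -27140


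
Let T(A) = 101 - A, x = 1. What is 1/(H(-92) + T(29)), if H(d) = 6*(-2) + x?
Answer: 1/61 ≈ 0.016393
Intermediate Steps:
H(d) = -11 (H(d) = 6*(-2) + 1 = -12 + 1 = -11)
1/(H(-92) + T(29)) = 1/(-11 + (101 - 1*29)) = 1/(-11 + (101 - 29)) = 1/(-11 + 72) = 1/61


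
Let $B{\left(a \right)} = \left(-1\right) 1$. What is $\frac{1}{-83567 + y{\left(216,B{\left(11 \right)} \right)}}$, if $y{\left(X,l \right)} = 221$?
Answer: $- \frac{1}{83346} \approx -1.1998 \cdot 10^{-5}$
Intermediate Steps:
$B{\left(a \right)} = -1$
$\frac{1}{-83567 + y{\left(216,B{\left(11 \right)} \right)}} = \frac{1}{-83567 + 221} = \frac{1}{-83346} = - \frac{1}{83346}$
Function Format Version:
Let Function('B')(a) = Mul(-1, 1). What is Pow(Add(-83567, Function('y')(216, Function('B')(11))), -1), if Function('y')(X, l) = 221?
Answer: Rational(-1, 83346) ≈ -1.1998e-5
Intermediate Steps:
Function('B')(a) = -1
Pow(Add(-83567, Function('y')(216, Function('B')(11))), -1) = Pow(Add(-83567, 221), -1) = Pow(-83346, -1) = Rational(-1, 83346)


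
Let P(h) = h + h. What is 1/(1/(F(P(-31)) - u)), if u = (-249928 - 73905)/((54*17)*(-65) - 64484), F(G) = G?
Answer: -8021381/124154 ≈ -64.608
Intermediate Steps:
P(h) = 2*h
u = 323833/124154 (u = -323833/(918*(-65) - 64484) = -323833/(-59670 - 64484) = -323833/(-124154) = -323833*(-1/124154) = 323833/124154 ≈ 2.6083)
1/(1/(F(P(-31)) - u)) = 1/(1/(2*(-31) - 1*323833/124154)) = 1/(1/(-62 - 323833/124154)) = 1/(1/(-8021381/124154)) = 1/(-124154/8021381) = -8021381/124154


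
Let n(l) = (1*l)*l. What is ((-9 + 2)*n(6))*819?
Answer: -206388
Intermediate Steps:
n(l) = l² (n(l) = l*l = l²)
((-9 + 2)*n(6))*819 = ((-9 + 2)*6²)*819 = -7*36*819 = -252*819 = -206388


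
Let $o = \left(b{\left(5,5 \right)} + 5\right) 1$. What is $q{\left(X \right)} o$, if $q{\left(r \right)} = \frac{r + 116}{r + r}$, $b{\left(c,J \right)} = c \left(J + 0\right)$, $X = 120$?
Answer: $\frac{59}{2} \approx 29.5$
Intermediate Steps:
$b{\left(c,J \right)} = J c$ ($b{\left(c,J \right)} = c J = J c$)
$o = 30$ ($o = \left(5 \cdot 5 + 5\right) 1 = \left(25 + 5\right) 1 = 30 \cdot 1 = 30$)
$q{\left(r \right)} = \frac{116 + r}{2 r}$
$q{\left(X \right)} o = \frac{116 + 120}{2 \cdot 120} \cdot 30 = \frac{1}{2} \cdot \frac{1}{120} \cdot 236 \cdot 30 = \frac{59}{60} \cdot 30 = \frac{59}{2}$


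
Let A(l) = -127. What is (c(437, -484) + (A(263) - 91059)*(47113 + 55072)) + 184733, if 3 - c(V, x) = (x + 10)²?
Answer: -9317881350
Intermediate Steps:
c(V, x) = 3 - (10 + x)² (c(V, x) = 3 - (x + 10)² = 3 - (10 + x)²)
(c(437, -484) + (A(263) - 91059)*(47113 + 55072)) + 184733 = ((3 - (10 - 484)²) + (-127 - 91059)*(47113 + 55072)) + 184733 = ((3 - 1*(-474)²) - 91186*102185) + 184733 = ((3 - 1*224676) - 9317841410) + 184733 = ((3 - 224676) - 9317841410) + 184733 = (-224673 - 9317841410) + 184733 = -9318066083 + 184733 = -9317881350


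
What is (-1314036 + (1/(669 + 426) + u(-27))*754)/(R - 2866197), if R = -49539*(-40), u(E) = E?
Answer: 1461160676/968677515 ≈ 1.5084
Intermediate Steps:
R = 1981560
(-1314036 + (1/(669 + 426) + u(-27))*754)/(R - 2866197) = (-1314036 + (1/(669 + 426) - 27)*754)/(1981560 - 2866197) = (-1314036 + (1/1095 - 27)*754)/(-884637) = (-1314036 + (1/1095 - 27)*754)*(-1/884637) = (-1314036 - 29564/1095*754)*(-1/884637) = (-1314036 - 22291256/1095)*(-1/884637) = -1461160676/1095*(-1/884637) = 1461160676/968677515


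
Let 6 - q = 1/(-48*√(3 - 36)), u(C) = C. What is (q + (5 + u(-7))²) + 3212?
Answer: 3222 - I*√33/1584 ≈ 3222.0 - 0.0036266*I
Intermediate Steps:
q = 6 - I*√33/1584 (q = 6 - 1/((-48*√(3 - 36))) = 6 - 1/((-48*I*√33)) = 6 - I*√33/1584 ≈ 6.0 - 0.0036266*I)
(q + (5 + u(-7))²) + 3212 = ((6 - I*√33/1584) + (5 - 7)²) + 3212 = ((6 - I*√33/1584) + (-2)²) + 3212 = ((6 - I*√33/1584) + 4) + 3212 = (10 - I*√33/1584) + 3212 = 3222 - I*√33/1584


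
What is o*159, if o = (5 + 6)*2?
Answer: 3498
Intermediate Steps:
o = 22 (o = 11*2 = 22)
o*159 = 22*159 = 3498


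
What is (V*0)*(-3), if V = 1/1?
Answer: 0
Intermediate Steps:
V = 1
(V*0)*(-3) = (1*0)*(-3) = 0*(-3) = 0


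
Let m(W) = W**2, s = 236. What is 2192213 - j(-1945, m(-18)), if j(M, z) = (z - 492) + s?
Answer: 2192145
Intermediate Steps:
j(M, z) = -256 + z (j(M, z) = (z - 492) + 236 = (-492 + z) + 236 = -256 + z)
2192213 - j(-1945, m(-18)) = 2192213 - (-256 + (-18)**2) = 2192213 - (-256 + 324) = 2192213 - 1*68 = 2192213 - 68 = 2192145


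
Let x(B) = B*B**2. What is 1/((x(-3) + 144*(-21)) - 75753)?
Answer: -1/78804 ≈ -1.2690e-5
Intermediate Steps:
x(B) = B**3
1/((x(-3) + 144*(-21)) - 75753) = 1/(((-3)**3 + 144*(-21)) - 75753) = 1/((-27 - 3024) - 75753) = 1/(-3051 - 75753) = 1/(-78804) = -1/78804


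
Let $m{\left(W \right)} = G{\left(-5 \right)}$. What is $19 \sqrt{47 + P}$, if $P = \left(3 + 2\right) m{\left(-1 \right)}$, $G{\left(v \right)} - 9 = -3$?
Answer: $19 \sqrt{77} \approx 166.72$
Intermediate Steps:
$G{\left(v \right)} = 6$ ($G{\left(v \right)} = 9 - 3 = 6$)
$m{\left(W \right)} = 6$
$P = 30$ ($P = \left(3 + 2\right) 6 = 5 \cdot 6 = 30$)
$19 \sqrt{47 + P} = 19 \sqrt{47 + 30} = 19 \sqrt{77}$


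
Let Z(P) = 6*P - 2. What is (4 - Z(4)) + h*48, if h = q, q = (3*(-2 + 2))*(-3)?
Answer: -18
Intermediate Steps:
Z(P) = -2 + 6*P
q = 0 (q = (3*0)*(-3) = 0*(-3) = 0)
h = 0
(4 - Z(4)) + h*48 = (4 - (-2 + 6*4)) + 0*48 = (4 - (-2 + 24)) + 0 = (4 - 1*22) + 0 = (4 - 22) + 0 = -18 + 0 = -18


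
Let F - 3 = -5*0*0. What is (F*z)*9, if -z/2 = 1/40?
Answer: -27/20 ≈ -1.3500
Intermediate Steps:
F = 3 (F = 3 - 5*0*0 = 3 + 0*0 = 3 + 0 = 3)
z = -1/20 (z = -2/40 = -2*1/40 = -1/20 ≈ -0.050000)
(F*z)*9 = (3*(-1/20))*9 = -3/20*9 = -27/20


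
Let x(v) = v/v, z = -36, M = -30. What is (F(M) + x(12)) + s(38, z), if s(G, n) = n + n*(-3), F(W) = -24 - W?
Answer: 79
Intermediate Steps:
x(v) = 1
s(G, n) = -2*n (s(G, n) = n - 3*n = -2*n)
(F(M) + x(12)) + s(38, z) = ((-24 - 1*(-30)) + 1) - 2*(-36) = ((-24 + 30) + 1) + 72 = (6 + 1) + 72 = 7 + 72 = 79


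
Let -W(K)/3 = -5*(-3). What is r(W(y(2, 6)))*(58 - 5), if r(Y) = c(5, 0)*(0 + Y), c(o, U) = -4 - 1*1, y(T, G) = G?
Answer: 11925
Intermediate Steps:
c(o, U) = -5 (c(o, U) = -4 - 1 = -5)
W(K) = -45 (W(K) = -(-15)*(-3) = -3*15 = -45)
r(Y) = -5*Y (r(Y) = -5*(0 + Y) = -5*Y)
r(W(y(2, 6)))*(58 - 5) = (-5*(-45))*(58 - 5) = 225*53 = 11925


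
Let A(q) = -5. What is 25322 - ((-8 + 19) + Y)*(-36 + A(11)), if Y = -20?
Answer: 24953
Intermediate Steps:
25322 - ((-8 + 19) + Y)*(-36 + A(11)) = 25322 - ((-8 + 19) - 20)*(-36 - 5) = 25322 - (11 - 20)*(-41) = 25322 - (-9)*(-41) = 25322 - 1*369 = 25322 - 369 = 24953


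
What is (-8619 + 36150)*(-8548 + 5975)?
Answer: -70837263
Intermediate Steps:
(-8619 + 36150)*(-8548 + 5975) = 27531*(-2573) = -70837263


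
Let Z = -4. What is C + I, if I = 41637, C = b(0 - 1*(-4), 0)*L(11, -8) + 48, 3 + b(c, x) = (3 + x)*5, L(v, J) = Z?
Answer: 41637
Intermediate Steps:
L(v, J) = -4
b(c, x) = 12 + 5*x (b(c, x) = -3 + (3 + x)*5 = -3 + (15 + 5*x) = 12 + 5*x)
C = 0 (C = (12 + 5*0)*(-4) + 48 = (12 + 0)*(-4) + 48 = 12*(-4) + 48 = -48 + 48 = 0)
C + I = 0 + 41637 = 41637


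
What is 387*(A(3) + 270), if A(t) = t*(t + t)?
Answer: 111456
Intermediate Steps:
A(t) = 2*t**2 (A(t) = t*(2*t) = 2*t**2)
387*(A(3) + 270) = 387*(2*3**2 + 270) = 387*(2*9 + 270) = 387*(18 + 270) = 387*288 = 111456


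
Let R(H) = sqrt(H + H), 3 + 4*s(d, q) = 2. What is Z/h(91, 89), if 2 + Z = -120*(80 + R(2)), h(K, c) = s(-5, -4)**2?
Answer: -157472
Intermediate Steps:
s(d, q) = -1/4 (s(d, q) = -3/4 + (1/4)*2 = -3/4 + 1/2 = -1/4)
R(H) = sqrt(2)*sqrt(H) (R(H) = sqrt(2*H) = sqrt(2)*sqrt(H))
h(K, c) = 1/16 (h(K, c) = (-1/4)**2 = 1/16)
Z = -9842 (Z = -2 - 120*(80 + sqrt(2)*sqrt(2)) = -2 - 120*(80 + 2) = -2 - 120*82 = -2 - 9840 = -9842)
Z/h(91, 89) = -9842/1/16 = -9842*16 = -157472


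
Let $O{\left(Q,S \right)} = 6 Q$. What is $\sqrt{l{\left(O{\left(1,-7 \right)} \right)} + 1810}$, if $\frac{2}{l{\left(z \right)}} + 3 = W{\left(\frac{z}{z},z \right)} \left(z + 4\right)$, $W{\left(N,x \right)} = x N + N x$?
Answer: $\frac{2 \sqrt{688259}}{39} \approx 42.544$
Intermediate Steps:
$W{\left(N,x \right)} = 2 N x$ ($W{\left(N,x \right)} = N x + N x = 2 N x$)
$l{\left(z \right)} = \frac{2}{-3 + 2 z \left(4 + z\right)}$ ($l{\left(z \right)} = \frac{2}{-3 + 2 \frac{z}{z} z \left(z + 4\right)} = \frac{2}{-3 + 2 \cdot 1 z \left(4 + z\right)} = \frac{2}{-3 + 2 z \left(4 + z\right)}$)
$\sqrt{l{\left(O{\left(1,-7 \right)} \right)} + 1810} = \sqrt{\frac{2}{-3 + 2 \left(6 \cdot 1\right)^{2} + 8 \cdot 6 \cdot 1} + 1810} = \sqrt{\frac{2}{-3 + 2 \cdot 6^{2} + 8 \cdot 6} + 1810} = \sqrt{\frac{2}{-3 + 2 \cdot 36 + 48} + 1810} = \sqrt{\frac{2}{-3 + 72 + 48} + 1810} = \sqrt{\frac{2}{117} + 1810} = \sqrt{\frac{211772}{117}} = \frac{2 \sqrt{688259}}{39}$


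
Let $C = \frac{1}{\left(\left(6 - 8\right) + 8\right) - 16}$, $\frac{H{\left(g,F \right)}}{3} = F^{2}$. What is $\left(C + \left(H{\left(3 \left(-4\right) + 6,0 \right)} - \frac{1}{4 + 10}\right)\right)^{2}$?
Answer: $\frac{36}{1225} \approx 0.029388$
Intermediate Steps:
$H{\left(g,F \right)} = 3 F^{2}$
$C = - \frac{1}{10}$ ($C = \frac{1}{\left(-2 + 8\right) - 16} = \frac{1}{6 - 16} = \frac{1}{-10} = - \frac{1}{10} \approx -0.1$)
$\left(C + \left(H{\left(3 \left(-4\right) + 6,0 \right)} - \frac{1}{4 + 10}\right)\right)^{2} = \left(- \frac{1}{10} + \left(3 \cdot 0^{2} - \frac{1}{4 + 10}\right)\right)^{2} = \left(- \frac{1}{10} + \left(3 \cdot 0 - \frac{1}{14}\right)\right)^{2} = \left(- \frac{1}{10} + \left(0 - \frac{1}{14}\right)\right)^{2} = \left(- \frac{1}{10} - \frac{1}{14}\right)^{2} = \left(- \frac{6}{35}\right)^{2} = \frac{36}{1225}$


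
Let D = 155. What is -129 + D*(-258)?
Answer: -40119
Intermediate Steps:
-129 + D*(-258) = -129 + 155*(-258) = -129 - 39990 = -40119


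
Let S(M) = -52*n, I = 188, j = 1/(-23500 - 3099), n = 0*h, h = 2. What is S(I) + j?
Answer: -1/26599 ≈ -3.7595e-5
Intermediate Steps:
n = 0 (n = 0*2 = 0)
j = -1/26599 (j = 1/(-26599) = -1/26599 ≈ -3.7595e-5)
S(M) = 0 (S(M) = -52*0 = -13*0 = 0)
S(I) + j = 0 - 1/26599 = -1/26599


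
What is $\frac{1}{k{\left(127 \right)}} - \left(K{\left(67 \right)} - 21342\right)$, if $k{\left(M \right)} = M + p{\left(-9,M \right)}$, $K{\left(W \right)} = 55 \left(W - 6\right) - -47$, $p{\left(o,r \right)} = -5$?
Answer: $\frac{2188681}{122} \approx 17940.0$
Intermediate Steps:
$K{\left(W \right)} = -283 + 55 W$ ($K{\left(W \right)} = 55 \left(-6 + W\right) + 47 = \left(-330 + 55 W\right) + 47 = -283 + 55 W$)
$k{\left(M \right)} = -5 + M$ ($k{\left(M \right)} = M - 5 = -5 + M$)
$\frac{1}{k{\left(127 \right)}} - \left(K{\left(67 \right)} - 21342\right) = \frac{1}{-5 + 127} - \left(\left(-283 + 55 \cdot 67\right) - 21342\right) = \frac{1}{122} - \left(\left(-283 + 3685\right) - 21342\right) = \frac{1}{122} - \left(3402 - 21342\right) = \frac{1}{122} - -17940 = \frac{1}{122} + 17940 = \frac{2188681}{122}$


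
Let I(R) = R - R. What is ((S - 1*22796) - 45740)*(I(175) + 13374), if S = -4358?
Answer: -974884356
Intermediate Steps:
I(R) = 0
((S - 1*22796) - 45740)*(I(175) + 13374) = ((-4358 - 1*22796) - 45740)*(0 + 13374) = ((-4358 - 22796) - 45740)*13374 = (-27154 - 45740)*13374 = -72894*13374 = -974884356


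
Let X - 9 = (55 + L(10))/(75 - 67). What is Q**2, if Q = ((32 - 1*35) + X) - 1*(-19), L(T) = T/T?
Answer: 1024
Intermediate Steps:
L(T) = 1
X = 16 (X = 9 + (55 + 1)/(75 - 67) = 9 + 56/8 = 9 + 56*(1/8) = 9 + 7 = 16)
Q = 32 (Q = ((32 - 1*35) + 16) - 1*(-19) = ((32 - 35) + 16) + 19 = (-3 + 16) + 19 = 13 + 19 = 32)
Q**2 = 32**2 = 1024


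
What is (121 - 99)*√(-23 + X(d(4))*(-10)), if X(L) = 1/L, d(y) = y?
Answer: 11*I*√102 ≈ 111.09*I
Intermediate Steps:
(121 - 99)*√(-23 + X(d(4))*(-10)) = (121 - 99)*√(-23 - 10/4) = 22*√(-23 + (¼)*(-10)) = 22*√(-23 - 5/2) = 22*√(-51/2) = 22*(I*√102/2) = 11*I*√102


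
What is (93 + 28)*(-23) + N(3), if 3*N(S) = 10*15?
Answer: -2733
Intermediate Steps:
N(S) = 50 (N(S) = (10*15)/3 = (1/3)*150 = 50)
(93 + 28)*(-23) + N(3) = (93 + 28)*(-23) + 50 = 121*(-23) + 50 = -2783 + 50 = -2733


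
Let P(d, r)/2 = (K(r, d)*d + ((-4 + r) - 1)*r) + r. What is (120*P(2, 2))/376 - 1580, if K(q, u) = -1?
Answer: -74440/47 ≈ -1583.8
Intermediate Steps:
P(d, r) = -2*d + 2*r + 2*r*(-5 + r) (P(d, r) = 2*((-d + ((-4 + r) - 1)*r) + r) = 2*((-d + (-5 + r)*r) + r) = 2*((-d + r*(-5 + r)) + r) = 2*(r - d + r*(-5 + r)) = -2*d + 2*r + 2*r*(-5 + r))
(120*P(2, 2))/376 - 1580 = (120*(-8*2 - 2*2 + 2*2²))/376 - 1580 = (120*(-16 - 4 + 2*4))*(1/376) - 1580 = (120*(-16 - 4 + 8))*(1/376) - 1580 = (120*(-12))*(1/376) - 1580 = -1440*1/376 - 1580 = -180/47 - 1580 = -74440/47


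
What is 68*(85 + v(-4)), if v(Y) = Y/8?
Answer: 5746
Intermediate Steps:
v(Y) = Y/8 (v(Y) = Y*(1/8) = Y/8)
68*(85 + v(-4)) = 68*(85 + (1/8)*(-4)) = 68*(85 - 1/2) = 68*(169/2) = 5746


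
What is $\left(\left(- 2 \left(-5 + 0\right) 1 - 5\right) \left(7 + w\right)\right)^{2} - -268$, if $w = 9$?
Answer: $6668$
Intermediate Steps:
$\left(\left(- 2 \left(-5 + 0\right) 1 - 5\right) \left(7 + w\right)\right)^{2} - -268 = \left(\left(- 2 \left(-5 + 0\right) 1 - 5\right) \left(7 + 9\right)\right)^{2} - -268 = \left(\left(- 2 \left(\left(-5\right) 1\right) - 5\right) 16\right)^{2} + 268 = \left(\left(\left(-2\right) \left(-5\right) - 5\right) 16\right)^{2} + 268 = \left(\left(10 - 5\right) 16\right)^{2} + 268 = \left(5 \cdot 16\right)^{2} + 268 = 80^{2} + 268 = 6400 + 268 = 6668$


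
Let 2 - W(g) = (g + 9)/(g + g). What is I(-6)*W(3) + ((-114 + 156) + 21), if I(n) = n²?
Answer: 63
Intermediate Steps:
W(g) = 2 - (9 + g)/(2*g) (W(g) = 2 - (g + 9)/(g + g) = 2 - (9 + g)/(2*g))
I(-6)*W(3) + ((-114 + 156) + 21) = (-6)²*((3/2)*(-3 + 3)/3) + ((-114 + 156) + 21) = 36*((3/2)*(⅓)*0) + (42 + 21) = 36*0 + 63 = 0 + 63 = 63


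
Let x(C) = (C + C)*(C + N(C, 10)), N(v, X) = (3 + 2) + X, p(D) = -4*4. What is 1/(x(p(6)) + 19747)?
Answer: 1/19779 ≈ 5.0559e-5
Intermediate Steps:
p(D) = -16
N(v, X) = 5 + X
x(C) = 2*C*(15 + C) (x(C) = (C + C)*(C + (5 + 10)) = (2*C)*(C + 15) = (2*C)*(15 + C) = 2*C*(15 + C))
1/(x(p(6)) + 19747) = 1/(2*(-16)*(15 - 16) + 19747) = 1/(2*(-16)*(-1) + 19747) = 1/(32 + 19747) = 1/19779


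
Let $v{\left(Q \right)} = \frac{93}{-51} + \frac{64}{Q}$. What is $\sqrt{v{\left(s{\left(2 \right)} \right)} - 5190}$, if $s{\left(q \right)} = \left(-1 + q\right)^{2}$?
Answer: $\frac{i \sqrt{1481941}}{17} \approx 71.609 i$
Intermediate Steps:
$v{\left(Q \right)} = - \frac{31}{17} + \frac{64}{Q}$ ($v{\left(Q \right)} = 93 \left(- \frac{1}{51}\right) + \frac{64}{Q} = - \frac{31}{17} + \frac{64}{Q}$)
$\sqrt{v{\left(s{\left(2 \right)} \right)} - 5190} = \sqrt{\left(- \frac{31}{17} + \frac{64}{\left(-1 + 2\right)^{2}}\right) - 5190} = \sqrt{\left(- \frac{31}{17} + \frac{64}{1^{2}}\right) - 5190} = \sqrt{\left(- \frac{31}{17} + \frac{64}{1}\right) - 5190} = \sqrt{\left(- \frac{31}{17} + 64 \cdot 1\right) - 5190} = \sqrt{\left(- \frac{31}{17} + 64\right) - 5190} = \sqrt{\frac{1057}{17} - 5190} = \sqrt{- \frac{87173}{17}} = \frac{i \sqrt{1481941}}{17}$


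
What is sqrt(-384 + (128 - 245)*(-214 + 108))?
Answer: sqrt(12018) ≈ 109.63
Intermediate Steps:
sqrt(-384 + (128 - 245)*(-214 + 108)) = sqrt(-384 - 117*(-106)) = sqrt(-384 + 12402) = sqrt(12018)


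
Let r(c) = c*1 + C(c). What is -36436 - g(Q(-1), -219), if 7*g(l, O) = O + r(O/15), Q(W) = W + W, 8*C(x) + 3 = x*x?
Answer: -25484467/700 ≈ -36406.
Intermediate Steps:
C(x) = -3/8 + x²/8 (C(x) = -3/8 + (x*x)/8 = -3/8 + x²/8)
r(c) = -3/8 + c + c²/8 (r(c) = c*1 + (-3/8 + c²/8) = c + (-3/8 + c²/8) = -3/8 + c + c²/8)
Q(W) = 2*W
g(l, O) = -3/56 + O²/12600 + 16*O/105 (g(l, O) = (O + (-3/8 + O/15 + (O/15)²/8))/7 = (O + (-3/8 + O/15 + (O²/225)/8))/7 = (O + (-3/8 + O/15 + O²/1800))/7 = (-3/8 + O²/1800 + 16*O/15)/7 = -3/56 + O²/12600 + 16*O/105)
-36436 - g(Q(-1), -219) = -36436 - (-3/56 + (1/12600)*(-219)² + (16/105)*(-219)) = -36436 - (-3/56 + (1/12600)*47961 - 1168/35) = -36436 - (-3/56 + 5329/1400 - 1168/35) = -36436 - 1*(-20733/700) = -36436 + 20733/700 = -25484467/700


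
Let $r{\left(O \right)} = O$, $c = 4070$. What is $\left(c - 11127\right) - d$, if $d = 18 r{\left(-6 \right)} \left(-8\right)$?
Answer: $-7921$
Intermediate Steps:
$d = 864$ ($d = 18 \left(-6\right) \left(-8\right) = \left(-108\right) \left(-8\right) = 864$)
$\left(c - 11127\right) - d = \left(4070 - 11127\right) - 864 = -7057 - 864 = -7921$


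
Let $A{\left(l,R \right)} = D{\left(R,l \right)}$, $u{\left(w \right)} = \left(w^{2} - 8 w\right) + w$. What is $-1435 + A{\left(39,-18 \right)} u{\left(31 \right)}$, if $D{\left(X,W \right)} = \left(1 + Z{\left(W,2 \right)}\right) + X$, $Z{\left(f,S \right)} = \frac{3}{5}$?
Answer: $- \frac{68183}{5} \approx -13637.0$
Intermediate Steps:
$Z{\left(f,S \right)} = \frac{3}{5}$ ($Z{\left(f,S \right)} = 3 \cdot \frac{1}{5} = \frac{3}{5}$)
$D{\left(X,W \right)} = \frac{8}{5} + X$ ($D{\left(X,W \right)} = \left(1 + \frac{3}{5}\right) + X = \frac{8}{5} + X$)
$u{\left(w \right)} = w^{2} - 7 w$
$A{\left(l,R \right)} = \frac{8}{5} + R$
$-1435 + A{\left(39,-18 \right)} u{\left(31 \right)} = -1435 + \left(\frac{8}{5} - 18\right) 31 \left(-7 + 31\right) = -1435 - \frac{82 \cdot 31 \cdot 24}{5} = -1435 - \frac{61008}{5} = - \frac{68183}{5}$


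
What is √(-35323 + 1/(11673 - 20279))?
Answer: I*√2616135693834/8606 ≈ 187.94*I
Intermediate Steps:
√(-35323 + 1/(11673 - 20279)) = √(-35323 + 1/(-8606)) = √(-35323 - 1/8606) = √(-303989739/8606) = I*√2616135693834/8606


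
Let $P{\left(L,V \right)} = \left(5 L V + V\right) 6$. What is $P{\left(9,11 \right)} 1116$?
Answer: $3388176$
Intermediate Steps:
$P{\left(L,V \right)} = 6 V + 30 L V$ ($P{\left(L,V \right)} = \left(5 L V + V\right) 6 = \left(V + 5 L V\right) 6 = 6 V + 30 L V$)
$P{\left(9,11 \right)} 1116 = 6 \cdot 11 \left(1 + 5 \cdot 9\right) 1116 = 6 \cdot 11 \left(1 + 45\right) 1116 = 6 \cdot 11 \cdot 46 \cdot 1116 = 3036 \cdot 1116 = 3388176$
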